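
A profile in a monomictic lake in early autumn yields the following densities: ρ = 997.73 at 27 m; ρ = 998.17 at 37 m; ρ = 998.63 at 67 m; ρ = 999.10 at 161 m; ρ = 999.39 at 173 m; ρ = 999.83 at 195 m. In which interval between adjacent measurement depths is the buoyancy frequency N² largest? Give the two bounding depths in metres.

27–37 m

Compute the density gradient over each adjacent pair:
  27–37 m: Δρ/Δz = 0.44/10 = 0.044 kg m⁻⁴
  37–67 m: Δρ/Δz = 0.46/30 = 0.015 kg m⁻⁴
  67–161 m: Δρ/Δz = 0.47/94 = 5.0 × 10⁻³ kg m⁻⁴
  161–173 m: Δρ/Δz = 0.29/12 = 0.024 kg m⁻⁴
  173–195 m: Δρ/Δz = 0.44/22 = 0.020 kg m⁻⁴
The largest gradient is in the 27–37 m interval — the pycnocline.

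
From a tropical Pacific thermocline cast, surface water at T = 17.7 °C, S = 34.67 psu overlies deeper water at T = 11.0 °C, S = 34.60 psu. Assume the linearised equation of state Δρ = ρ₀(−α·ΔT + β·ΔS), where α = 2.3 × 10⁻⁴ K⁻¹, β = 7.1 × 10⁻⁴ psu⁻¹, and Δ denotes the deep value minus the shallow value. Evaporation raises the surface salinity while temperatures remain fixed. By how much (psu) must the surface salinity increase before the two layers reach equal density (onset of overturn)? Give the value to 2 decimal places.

Neutral buoyancy requires −α(T_deep − T_surf) + β(S_deep − S_surf′) = 0.
S_surf′ = S_deep − (α/β)·ΔT = 34.60 − (2.3 × 10⁻⁴/7.1 × 10⁻⁴)·(-6.7) = 36.7704 psu.
Increase required: 36.7704 − 34.67 = 2.1004 psu.

2.10 psu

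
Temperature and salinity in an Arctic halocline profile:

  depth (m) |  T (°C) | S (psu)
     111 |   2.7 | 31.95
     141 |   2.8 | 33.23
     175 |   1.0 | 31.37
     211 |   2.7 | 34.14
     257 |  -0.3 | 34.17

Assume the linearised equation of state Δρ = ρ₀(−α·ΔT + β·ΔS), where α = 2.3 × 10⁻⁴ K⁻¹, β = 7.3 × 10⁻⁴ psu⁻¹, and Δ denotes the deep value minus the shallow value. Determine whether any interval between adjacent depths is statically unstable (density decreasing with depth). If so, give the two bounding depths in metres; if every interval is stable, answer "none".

141–175 m

Evaluate Δρ/ρ₀ = −αΔT + βΔS across each adjacent pair:
  111–141 m: −αΔT+βΔS = −(2.3 × 10⁻⁴)(+0.1)+(7.3 × 10⁻⁴)(+1.28) = 9.1 × 10⁻⁴ → stable
  141–175 m: −αΔT+βΔS = −(2.3 × 10⁻⁴)(-1.8)+(7.3 × 10⁻⁴)(-1.86) = -9.4 × 10⁻⁴ → UNSTABLE
  175–211 m: −αΔT+βΔS = −(2.3 × 10⁻⁴)(+1.7)+(7.3 × 10⁻⁴)(+2.77) = 1.6 × 10⁻³ → stable
  211–257 m: −αΔT+βΔS = −(2.3 × 10⁻⁴)(-3.0)+(7.3 × 10⁻⁴)(+0.03) = 7.1 × 10⁻⁴ → stable
The 141–175 m interval has Δρ < 0: lighter water underlies denser water.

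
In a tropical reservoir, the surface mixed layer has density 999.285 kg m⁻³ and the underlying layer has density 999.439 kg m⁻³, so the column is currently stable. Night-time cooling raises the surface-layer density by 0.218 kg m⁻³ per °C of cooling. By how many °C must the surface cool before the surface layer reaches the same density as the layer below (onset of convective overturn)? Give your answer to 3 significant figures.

Density deficit of the surface layer: 999.439 − 999.285 = 0.154 kg m⁻³.
Required change = 0.154 / 0.218 = 0.706 °C.

0.706 °C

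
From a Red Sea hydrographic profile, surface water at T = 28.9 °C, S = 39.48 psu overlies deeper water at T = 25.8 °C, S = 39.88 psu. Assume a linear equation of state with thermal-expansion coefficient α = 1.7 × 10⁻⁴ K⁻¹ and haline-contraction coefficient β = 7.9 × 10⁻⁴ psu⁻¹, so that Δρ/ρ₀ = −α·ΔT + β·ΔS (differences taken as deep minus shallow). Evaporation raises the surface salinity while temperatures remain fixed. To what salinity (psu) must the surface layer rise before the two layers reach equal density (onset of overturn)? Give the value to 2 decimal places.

40.55 psu

Neutral buoyancy requires −α(T_deep − T_surf) + β(S_deep − S_surf′) = 0.
S_surf′ = S_deep − (α/β)·ΔT = 39.88 − (1.7 × 10⁻⁴/7.9 × 10⁻⁴)·(-3.1) = 40.5471 psu.
Increase required: 40.5471 − 39.48 = 1.0671 psu.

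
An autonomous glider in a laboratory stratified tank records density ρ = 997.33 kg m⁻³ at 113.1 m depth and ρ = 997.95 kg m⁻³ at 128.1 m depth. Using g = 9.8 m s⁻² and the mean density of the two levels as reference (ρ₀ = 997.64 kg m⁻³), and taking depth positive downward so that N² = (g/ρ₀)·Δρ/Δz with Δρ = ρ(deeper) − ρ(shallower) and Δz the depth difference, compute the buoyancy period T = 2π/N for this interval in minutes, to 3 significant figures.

Δρ = 997.95 − 997.33 = 0.62 kg m⁻³ over Δz = 128.1 − 113.1 = 15 m.
N² = (9.8/997.64) × (0.62/15) = 4.0602 × 10⁻⁴ s⁻².
N = √(4.0602 × 10⁻⁴) = 0.020150 rad s⁻¹, so T = 2π/N = 311.82 s = 5.1970 min ≈ 5.20 min.

5.20 min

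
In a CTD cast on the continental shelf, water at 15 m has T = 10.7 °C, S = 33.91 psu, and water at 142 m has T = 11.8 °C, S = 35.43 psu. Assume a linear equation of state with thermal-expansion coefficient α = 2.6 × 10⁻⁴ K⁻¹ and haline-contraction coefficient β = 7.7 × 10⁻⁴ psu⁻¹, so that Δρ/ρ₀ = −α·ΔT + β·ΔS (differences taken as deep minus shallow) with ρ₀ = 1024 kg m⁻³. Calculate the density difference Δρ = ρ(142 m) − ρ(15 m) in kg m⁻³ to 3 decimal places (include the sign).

ΔT = +1.1 K, ΔS = +1.52 psu (deep − shallow).
Δρ/ρ₀ = −(2.6 × 10⁻⁴)(+1.1) + (7.7 × 10⁻⁴)(+1.52) = 8.844 × 10⁻⁴.
Δρ = 1024 × (8.844 × 10⁻⁴) = +0.906 kg m⁻³.
Positive Δρ: denser below, stable.

+0.906 kg m⁻³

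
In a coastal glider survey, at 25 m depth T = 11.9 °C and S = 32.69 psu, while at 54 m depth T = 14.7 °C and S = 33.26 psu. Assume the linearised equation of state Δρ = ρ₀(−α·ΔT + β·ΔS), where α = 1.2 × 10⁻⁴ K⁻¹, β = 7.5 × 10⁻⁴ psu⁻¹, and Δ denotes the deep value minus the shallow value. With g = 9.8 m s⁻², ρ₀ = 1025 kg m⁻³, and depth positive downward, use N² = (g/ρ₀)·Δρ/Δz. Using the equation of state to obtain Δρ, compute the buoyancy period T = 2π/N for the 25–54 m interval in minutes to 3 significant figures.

18.8 min

ΔT = +2.8 K, ΔS = +0.57 psu (deep − shallow).
Δρ/ρ₀ = −αΔT + βΔS = -3.36 × 10⁻⁴ + 4.275 × 10⁻⁴ = 9.15 × 10⁻⁵, so Δρ ≈ 0.09379 kg m⁻³.
N² = (g/ρ₀)·Δρ/Δz = g·(Δρ/ρ₀)/Δz = 9.8 × 9.15 × 10⁻⁵ / 29 = 3.0921 × 10⁻⁵ s⁻².
N = √(3.0921 × 10⁻⁵) = 5.5607 × 10⁻³ rad s⁻¹ → T = 2π/N = 1.1299 × 10³ s = 18.832 min ≈ 18.8 min.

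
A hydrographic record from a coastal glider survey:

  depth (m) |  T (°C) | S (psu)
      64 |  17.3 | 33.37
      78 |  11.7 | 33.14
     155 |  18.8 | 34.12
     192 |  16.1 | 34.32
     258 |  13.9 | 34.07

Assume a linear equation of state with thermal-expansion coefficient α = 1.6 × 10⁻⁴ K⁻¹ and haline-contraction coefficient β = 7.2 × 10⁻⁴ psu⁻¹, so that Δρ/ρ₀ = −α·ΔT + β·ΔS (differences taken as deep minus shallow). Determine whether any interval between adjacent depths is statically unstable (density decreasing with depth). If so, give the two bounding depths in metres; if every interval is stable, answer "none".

Evaluate Δρ/ρ₀ = −αΔT + βΔS across each adjacent pair:
  64–78 m: −αΔT+βΔS = −(1.6 × 10⁻⁴)(-5.6)+(7.2 × 10⁻⁴)(-0.23) = 7.3 × 10⁻⁴ → stable
  78–155 m: −αΔT+βΔS = −(1.6 × 10⁻⁴)(+7.1)+(7.2 × 10⁻⁴)(+0.98) = -4.3 × 10⁻⁴ → UNSTABLE
  155–192 m: −αΔT+βΔS = −(1.6 × 10⁻⁴)(-2.7)+(7.2 × 10⁻⁴)(+0.20) = 5.8 × 10⁻⁴ → stable
  192–258 m: −αΔT+βΔS = −(1.6 × 10⁻⁴)(-2.2)+(7.2 × 10⁻⁴)(-0.25) = 1.7 × 10⁻⁴ → stable
The 78–155 m interval has Δρ < 0: lighter water underlies denser water.

78–155 m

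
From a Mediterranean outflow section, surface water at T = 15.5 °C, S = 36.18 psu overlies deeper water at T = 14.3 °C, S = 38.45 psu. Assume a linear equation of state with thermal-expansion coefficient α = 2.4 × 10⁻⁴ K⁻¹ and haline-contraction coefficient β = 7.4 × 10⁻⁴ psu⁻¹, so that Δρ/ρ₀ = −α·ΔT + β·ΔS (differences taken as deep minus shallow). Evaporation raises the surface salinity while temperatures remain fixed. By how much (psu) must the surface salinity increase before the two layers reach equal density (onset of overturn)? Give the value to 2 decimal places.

2.66 psu

Neutral buoyancy requires −α(T_deep − T_surf) + β(S_deep − S_surf′) = 0.
S_surf′ = S_deep − (α/β)·ΔT = 38.45 − (2.4 × 10⁻⁴/7.4 × 10⁻⁴)·(-1.2) = 38.8392 psu.
Increase required: 38.8392 − 36.18 = 2.6592 psu.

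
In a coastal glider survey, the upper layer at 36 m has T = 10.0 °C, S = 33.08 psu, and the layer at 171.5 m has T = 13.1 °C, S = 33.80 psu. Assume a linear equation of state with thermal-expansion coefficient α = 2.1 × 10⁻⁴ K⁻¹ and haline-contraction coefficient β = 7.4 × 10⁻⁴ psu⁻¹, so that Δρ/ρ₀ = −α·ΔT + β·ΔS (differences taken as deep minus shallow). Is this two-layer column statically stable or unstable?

ΔT = 13.1 − 10.0 = +3.1 K and ΔS = 33.80 − 33.08 = +0.72 psu (deep − shallow).
−αΔT = -6.51 × 10⁻⁴; βΔS = 5.328 × 10⁻⁴; sum Δρ/ρ₀ = -1.182 × 10⁻⁴.
Δρ/ρ₀ < 0, so Δρ < 0: deeper water is lighter → statically unstable; the column would overturn.

unstable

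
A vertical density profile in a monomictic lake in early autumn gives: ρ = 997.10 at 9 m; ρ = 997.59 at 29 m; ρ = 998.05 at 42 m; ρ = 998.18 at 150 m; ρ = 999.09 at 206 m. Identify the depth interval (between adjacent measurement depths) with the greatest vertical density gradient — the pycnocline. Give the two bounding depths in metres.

29–42 m

Compute the density gradient over each adjacent pair:
  9–29 m: Δρ/Δz = 0.49/20 = 0.025 kg m⁻⁴
  29–42 m: Δρ/Δz = 0.46/13 = 0.035 kg m⁻⁴
  42–150 m: Δρ/Δz = 0.13/108 = 1.2 × 10⁻³ kg m⁻⁴
  150–206 m: Δρ/Δz = 0.91/56 = 0.016 kg m⁻⁴
The largest gradient is in the 29–42 m interval — the pycnocline.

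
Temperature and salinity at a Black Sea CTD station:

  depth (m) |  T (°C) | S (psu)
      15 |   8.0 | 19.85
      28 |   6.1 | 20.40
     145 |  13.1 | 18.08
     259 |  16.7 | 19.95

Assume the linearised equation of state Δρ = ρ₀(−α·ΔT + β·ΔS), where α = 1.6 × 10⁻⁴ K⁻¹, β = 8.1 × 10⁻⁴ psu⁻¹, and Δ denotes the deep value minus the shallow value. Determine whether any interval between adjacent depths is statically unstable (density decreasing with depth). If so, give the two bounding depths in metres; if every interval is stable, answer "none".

28–145 m

Evaluate Δρ/ρ₀ = −αΔT + βΔS across each adjacent pair:
  15–28 m: −αΔT+βΔS = −(1.6 × 10⁻⁴)(-1.9)+(8.1 × 10⁻⁴)(+0.55) = 7.5 × 10⁻⁴ → stable
  28–145 m: −αΔT+βΔS = −(1.6 × 10⁻⁴)(+7.0)+(8.1 × 10⁻⁴)(-2.32) = -3.0 × 10⁻³ → UNSTABLE
  145–259 m: −αΔT+βΔS = −(1.6 × 10⁻⁴)(+3.6)+(8.1 × 10⁻⁴)(+1.87) = 9.4 × 10⁻⁴ → stable
The 28–145 m interval has Δρ < 0: lighter water underlies denser water.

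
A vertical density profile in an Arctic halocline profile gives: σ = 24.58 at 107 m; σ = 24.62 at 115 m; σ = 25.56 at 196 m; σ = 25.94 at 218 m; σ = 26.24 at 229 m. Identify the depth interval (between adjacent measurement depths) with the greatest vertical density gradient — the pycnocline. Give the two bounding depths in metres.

218–229 m

Compute the density gradient over each adjacent pair:
  107–115 m: Δρ/Δz = 0.04/8 = 5.0 × 10⁻³ kg m⁻⁴
  115–196 m: Δρ/Δz = 0.94/81 = 0.012 kg m⁻⁴
  196–218 m: Δρ/Δz = 0.38/22 = 0.017 kg m⁻⁴
  218–229 m: Δρ/Δz = 0.30/11 = 0.027 kg m⁻⁴
The largest gradient is in the 218–229 m interval — the pycnocline.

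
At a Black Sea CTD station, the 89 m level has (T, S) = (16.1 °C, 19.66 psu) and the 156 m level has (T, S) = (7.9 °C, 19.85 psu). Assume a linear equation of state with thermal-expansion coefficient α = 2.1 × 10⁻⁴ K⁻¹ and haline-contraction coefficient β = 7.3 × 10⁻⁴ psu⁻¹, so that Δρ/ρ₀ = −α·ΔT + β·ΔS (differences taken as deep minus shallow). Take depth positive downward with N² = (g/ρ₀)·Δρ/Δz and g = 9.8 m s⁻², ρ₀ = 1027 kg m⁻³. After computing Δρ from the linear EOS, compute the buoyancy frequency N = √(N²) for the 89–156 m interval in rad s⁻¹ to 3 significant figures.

ΔT = -8.2 K, ΔS = +0.19 psu (deep − shallow).
Δρ/ρ₀ = −αΔT + βΔS = 1.722 × 10⁻³ + 1.387 × 10⁻⁴ = 1.8607 × 10⁻³, so Δρ ≈ 1.911 kg m⁻³.
N² = (g/ρ₀)·Δρ/Δz = g·(Δρ/ρ₀)/Δz = 9.8 × 1.8607 × 10⁻³ / 67 = 2.7216 × 10⁻⁴ s⁻².
N = √(2.7216 × 10⁻⁴) = 0.016497 rad s⁻¹ ≈ 0.0165 rad s⁻¹.

0.0165 rad s⁻¹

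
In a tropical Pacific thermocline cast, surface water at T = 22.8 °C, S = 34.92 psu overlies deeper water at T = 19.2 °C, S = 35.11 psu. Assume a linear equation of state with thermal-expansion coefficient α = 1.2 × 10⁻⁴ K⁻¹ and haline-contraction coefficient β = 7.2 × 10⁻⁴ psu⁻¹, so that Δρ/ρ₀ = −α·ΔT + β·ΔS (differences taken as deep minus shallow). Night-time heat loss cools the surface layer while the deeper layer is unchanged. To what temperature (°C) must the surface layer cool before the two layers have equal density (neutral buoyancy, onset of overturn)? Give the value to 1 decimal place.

18.1 °C

Neutral buoyancy requires Δρ = 0, i.e. −α(T_deep − T_surf′) + β(S_deep − S_surf) = 0.
T_surf′ = T_deep − (β/α)·ΔS = 19.2 − (7.2 × 10⁻⁴/1.2 × 10⁻⁴)·(+0.19) = 18.060 °C.
Cooling required: 22.8 − (18.060) = 4.740 °C.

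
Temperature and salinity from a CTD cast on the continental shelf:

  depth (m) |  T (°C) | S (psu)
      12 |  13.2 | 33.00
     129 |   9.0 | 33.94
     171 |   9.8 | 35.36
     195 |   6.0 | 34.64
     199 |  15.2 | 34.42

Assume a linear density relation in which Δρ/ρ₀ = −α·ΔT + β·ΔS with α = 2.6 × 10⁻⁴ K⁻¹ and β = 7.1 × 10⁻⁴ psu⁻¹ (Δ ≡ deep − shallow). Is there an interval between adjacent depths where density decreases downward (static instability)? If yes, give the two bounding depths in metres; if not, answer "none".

195–199 m

Evaluate Δρ/ρ₀ = −αΔT + βΔS across each adjacent pair:
  12–129 m: −αΔT+βΔS = −(2.6 × 10⁻⁴)(-4.2)+(7.1 × 10⁻⁴)(+0.94) = 1.8 × 10⁻³ → stable
  129–171 m: −αΔT+βΔS = −(2.6 × 10⁻⁴)(+0.8)+(7.1 × 10⁻⁴)(+1.42) = 8.0 × 10⁻⁴ → stable
  171–195 m: −αΔT+βΔS = −(2.6 × 10⁻⁴)(-3.8)+(7.1 × 10⁻⁴)(-0.72) = 4.8 × 10⁻⁴ → stable
  195–199 m: −αΔT+βΔS = −(2.6 × 10⁻⁴)(+9.2)+(7.1 × 10⁻⁴)(-0.22) = -2.5 × 10⁻³ → UNSTABLE
The 195–199 m interval has Δρ < 0: lighter water underlies denser water.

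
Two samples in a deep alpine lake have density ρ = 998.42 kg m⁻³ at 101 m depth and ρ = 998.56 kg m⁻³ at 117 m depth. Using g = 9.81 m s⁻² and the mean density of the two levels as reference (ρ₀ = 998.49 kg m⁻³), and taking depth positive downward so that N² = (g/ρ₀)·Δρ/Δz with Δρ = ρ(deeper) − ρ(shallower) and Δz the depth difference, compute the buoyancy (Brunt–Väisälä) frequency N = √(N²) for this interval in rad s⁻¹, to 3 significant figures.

9.27 × 10⁻³ rad s⁻¹

Δρ = 998.56 − 998.42 = 0.14 kg m⁻³ over Δz = 117 − 101 = 16 m.
N² = (9.81/998.49) × (0.14/16) = 8.5967 × 10⁻⁵ s⁻².
N = √(8.5967 × 10⁻⁵) = 9.2718 × 10⁻³ rad s⁻¹ ≈ 9.27 × 10⁻³ rad s⁻¹.
N² > 0, so the interval is statically stable.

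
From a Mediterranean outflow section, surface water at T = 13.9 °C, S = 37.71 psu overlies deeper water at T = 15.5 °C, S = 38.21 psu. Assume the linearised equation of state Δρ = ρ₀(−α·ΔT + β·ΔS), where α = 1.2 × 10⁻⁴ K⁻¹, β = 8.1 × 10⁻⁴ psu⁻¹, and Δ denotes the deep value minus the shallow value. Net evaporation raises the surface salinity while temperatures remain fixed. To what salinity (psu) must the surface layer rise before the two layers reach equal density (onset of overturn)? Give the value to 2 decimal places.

37.97 psu

Neutral buoyancy requires −α(T_deep − T_surf) + β(S_deep − S_surf′) = 0.
S_surf′ = S_deep − (α/β)·ΔT = 38.21 − (1.2 × 10⁻⁴/8.1 × 10⁻⁴)·(+1.6) = 37.9730 psu.
Increase required: 37.9730 − 37.71 = 0.2630 psu.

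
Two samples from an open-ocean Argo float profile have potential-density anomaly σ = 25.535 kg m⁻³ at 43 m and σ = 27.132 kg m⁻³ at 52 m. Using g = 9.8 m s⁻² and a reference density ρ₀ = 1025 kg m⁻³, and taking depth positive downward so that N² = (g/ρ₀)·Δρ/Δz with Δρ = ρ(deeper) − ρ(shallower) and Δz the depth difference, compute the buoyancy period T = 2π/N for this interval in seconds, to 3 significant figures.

Δρ = 1027.132 − 1025.535 = 1.597 kg m⁻³ over Δz = 52 − 43 = 9 m.
N² = (9.8/1025) × (1.597/9) = 1.6965 × 10⁻³ s⁻².
N = √(1.6965 × 10⁻³) = 0.041189 rad s⁻¹, so T = 2π/N = 152.55 s ≈ 153 s.

153 s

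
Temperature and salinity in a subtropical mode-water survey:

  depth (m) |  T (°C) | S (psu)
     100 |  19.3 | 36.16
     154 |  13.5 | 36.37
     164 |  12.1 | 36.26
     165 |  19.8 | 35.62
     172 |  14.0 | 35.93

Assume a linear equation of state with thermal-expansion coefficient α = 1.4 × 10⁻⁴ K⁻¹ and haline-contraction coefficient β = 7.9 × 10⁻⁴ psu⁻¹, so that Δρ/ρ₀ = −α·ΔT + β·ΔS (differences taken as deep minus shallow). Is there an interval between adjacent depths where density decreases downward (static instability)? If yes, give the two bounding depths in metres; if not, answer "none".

Evaluate Δρ/ρ₀ = −αΔT + βΔS across each adjacent pair:
  100–154 m: −αΔT+βΔS = −(1.4 × 10⁻⁴)(-5.8)+(7.9 × 10⁻⁴)(+0.21) = 9.8 × 10⁻⁴ → stable
  154–164 m: −αΔT+βΔS = −(1.4 × 10⁻⁴)(-1.4)+(7.9 × 10⁻⁴)(-0.11) = 1.1 × 10⁻⁴ → stable
  164–165 m: −αΔT+βΔS = −(1.4 × 10⁻⁴)(+7.7)+(7.9 × 10⁻⁴)(-0.64) = -1.6 × 10⁻³ → UNSTABLE
  165–172 m: −αΔT+βΔS = −(1.4 × 10⁻⁴)(-5.8)+(7.9 × 10⁻⁴)(+0.31) = 1.1 × 10⁻³ → stable
The 164–165 m interval has Δρ < 0: lighter water underlies denser water.

164–165 m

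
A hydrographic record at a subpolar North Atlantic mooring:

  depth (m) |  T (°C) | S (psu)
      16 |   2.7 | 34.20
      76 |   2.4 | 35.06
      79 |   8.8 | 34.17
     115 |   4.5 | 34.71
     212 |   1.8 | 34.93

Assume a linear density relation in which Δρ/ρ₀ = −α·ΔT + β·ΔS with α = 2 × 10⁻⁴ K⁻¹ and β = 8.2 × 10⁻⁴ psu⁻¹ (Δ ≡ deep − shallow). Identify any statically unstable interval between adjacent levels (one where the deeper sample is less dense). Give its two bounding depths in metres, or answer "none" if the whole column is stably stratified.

Evaluate Δρ/ρ₀ = −αΔT + βΔS across each adjacent pair:
  16–76 m: −αΔT+βΔS = −(2 × 10⁻⁴)(-0.3)+(8.2 × 10⁻⁴)(+0.86) = 7.7 × 10⁻⁴ → stable
  76–79 m: −αΔT+βΔS = −(2 × 10⁻⁴)(+6.4)+(8.2 × 10⁻⁴)(-0.89) = -2.0 × 10⁻³ → UNSTABLE
  79–115 m: −αΔT+βΔS = −(2 × 10⁻⁴)(-4.3)+(8.2 × 10⁻⁴)(+0.54) = 1.3 × 10⁻³ → stable
  115–212 m: −αΔT+βΔS = −(2 × 10⁻⁴)(-2.7)+(8.2 × 10⁻⁴)(+0.22) = 7.2 × 10⁻⁴ → stable
The 76–79 m interval has Δρ < 0: lighter water underlies denser water.

76–79 m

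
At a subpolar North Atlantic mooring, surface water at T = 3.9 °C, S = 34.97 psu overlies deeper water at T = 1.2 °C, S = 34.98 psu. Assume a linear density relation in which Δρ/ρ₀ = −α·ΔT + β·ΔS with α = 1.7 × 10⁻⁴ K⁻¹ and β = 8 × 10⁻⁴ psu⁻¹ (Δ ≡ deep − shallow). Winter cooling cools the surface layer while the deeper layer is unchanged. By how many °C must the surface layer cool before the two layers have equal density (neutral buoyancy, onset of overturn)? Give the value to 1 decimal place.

2.7 °C

Neutral buoyancy requires Δρ = 0, i.e. −α(T_deep − T_surf′) + β(S_deep − S_surf) = 0.
T_surf′ = T_deep − (β/α)·ΔS = 1.2 − (8 × 10⁻⁴/1.7 × 10⁻⁴)·(+0.01) = 1.153 °C.
Cooling required: 3.9 − (1.153) = 2.747 °C.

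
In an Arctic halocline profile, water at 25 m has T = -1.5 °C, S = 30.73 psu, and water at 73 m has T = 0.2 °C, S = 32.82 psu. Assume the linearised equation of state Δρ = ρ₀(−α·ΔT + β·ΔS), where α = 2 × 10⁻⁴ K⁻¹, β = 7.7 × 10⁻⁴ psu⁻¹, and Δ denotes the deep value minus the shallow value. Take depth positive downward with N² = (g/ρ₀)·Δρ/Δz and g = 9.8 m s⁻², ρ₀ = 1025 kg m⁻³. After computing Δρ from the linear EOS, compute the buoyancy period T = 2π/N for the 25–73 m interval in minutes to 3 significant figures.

ΔT = +1.7 K, ΔS = +2.09 psu (deep − shallow).
Δρ/ρ₀ = −αΔT + βΔS = -3.40 × 10⁻⁴ + 1.6093 × 10⁻³ = 1.2693 × 10⁻³, so Δρ ≈ 1.301 kg m⁻³.
N² = (g/ρ₀)·Δρ/Δz = g·(Δρ/ρ₀)/Δz = 9.8 × 1.2693 × 10⁻³ / 48 = 2.5915 × 10⁻⁴ s⁻².
N = √(2.5915 × 10⁻⁴) = 0.016098 rad s⁻¹ → T = 2π/N = 390.31 s = 6.5052 min ≈ 6.51 min.

6.51 min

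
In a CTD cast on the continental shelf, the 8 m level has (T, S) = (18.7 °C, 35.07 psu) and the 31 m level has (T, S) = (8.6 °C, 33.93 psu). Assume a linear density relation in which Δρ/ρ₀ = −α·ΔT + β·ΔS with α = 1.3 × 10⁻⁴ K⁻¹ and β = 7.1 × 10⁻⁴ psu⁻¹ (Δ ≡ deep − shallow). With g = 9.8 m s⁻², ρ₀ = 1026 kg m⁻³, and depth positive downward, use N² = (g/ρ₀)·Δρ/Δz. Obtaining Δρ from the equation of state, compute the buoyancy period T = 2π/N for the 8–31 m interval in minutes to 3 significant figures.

ΔT = -10.1 K, ΔS = -1.14 psu (deep − shallow).
Δρ/ρ₀ = −αΔT + βΔS = 1.313 × 10⁻³ − 8.094 × 10⁻⁴ = 5.036 × 10⁻⁴, so Δρ ≈ 0.5167 kg m⁻³.
N² = (g/ρ₀)·Δρ/Δz = g·(Δρ/ρ₀)/Δz = 9.8 × 5.036 × 10⁻⁴ / 23 = 2.1458 × 10⁻⁴ s⁻².
N = √(2.1458 × 10⁻⁴) = 0.014649 rad s⁻¹ → T = 2π/N = 428.92 s = 7.1487 min ≈ 7.15 min.

7.15 min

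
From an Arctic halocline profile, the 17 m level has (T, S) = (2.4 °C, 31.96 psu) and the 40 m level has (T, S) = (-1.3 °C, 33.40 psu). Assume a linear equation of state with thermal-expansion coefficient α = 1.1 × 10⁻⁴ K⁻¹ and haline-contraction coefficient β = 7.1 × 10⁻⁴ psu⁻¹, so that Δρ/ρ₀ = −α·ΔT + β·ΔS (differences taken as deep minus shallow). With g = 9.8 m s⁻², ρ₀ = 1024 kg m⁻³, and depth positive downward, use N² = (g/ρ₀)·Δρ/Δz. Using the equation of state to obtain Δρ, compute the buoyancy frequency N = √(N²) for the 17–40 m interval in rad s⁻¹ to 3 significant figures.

0.0247 rad s⁻¹

ΔT = -3.7 K, ΔS = +1.44 psu (deep − shallow).
Δρ/ρ₀ = −αΔT + βΔS = 4.07 × 10⁻⁴ + 1.0224 × 10⁻³ = 1.4294 × 10⁻³, so Δρ ≈ 1.464 kg m⁻³.
N² = (g/ρ₀)·Δρ/Δz = g·(Δρ/ρ₀)/Δz = 9.8 × 1.4294 × 10⁻³ / 23 = 6.0905 × 10⁻⁴ s⁻².
N = √(6.0905 × 10⁻⁴) = 0.024679 rad s⁻¹ ≈ 0.0247 rad s⁻¹.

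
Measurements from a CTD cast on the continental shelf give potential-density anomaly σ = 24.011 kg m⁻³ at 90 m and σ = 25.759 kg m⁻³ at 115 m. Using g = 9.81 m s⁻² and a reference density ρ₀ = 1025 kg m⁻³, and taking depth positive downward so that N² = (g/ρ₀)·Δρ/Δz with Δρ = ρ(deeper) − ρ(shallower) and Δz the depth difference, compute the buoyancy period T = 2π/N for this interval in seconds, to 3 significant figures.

Δρ = 1025.759 − 1024.011 = 1.748 kg m⁻³ over Δz = 115 − 90 = 25 m.
N² = (9.81/1025) × (1.748/25) = 6.6919 × 10⁻⁴ s⁻².
N = √(6.6919 × 10⁻⁴) = 0.025869 rad s⁻¹, so T = 2π/N = 242.88 s ≈ 243 s.
A positive N² confirms static stability across the interval.

243 s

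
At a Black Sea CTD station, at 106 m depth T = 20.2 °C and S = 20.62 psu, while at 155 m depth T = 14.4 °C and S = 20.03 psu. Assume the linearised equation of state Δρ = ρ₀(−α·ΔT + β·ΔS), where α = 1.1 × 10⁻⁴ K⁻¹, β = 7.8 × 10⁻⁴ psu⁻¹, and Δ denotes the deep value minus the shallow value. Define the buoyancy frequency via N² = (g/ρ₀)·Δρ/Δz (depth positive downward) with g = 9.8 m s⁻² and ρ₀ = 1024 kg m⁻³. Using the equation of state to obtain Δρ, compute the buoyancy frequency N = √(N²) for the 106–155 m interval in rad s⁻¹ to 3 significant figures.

ΔT = -5.8 K, ΔS = -0.59 psu (deep − shallow).
Δρ/ρ₀ = −αΔT + βΔS = 6.38 × 10⁻⁴ − 4.602 × 10⁻⁴ = 1.778 × 10⁻⁴, so Δρ ≈ 0.1821 kg m⁻³.
N² = (g/ρ₀)·Δρ/Δz = g·(Δρ/ρ₀)/Δz = 9.8 × 1.778 × 10⁻⁴ / 49 = 3.5560 × 10⁻⁵ s⁻².
N = √(3.5560 × 10⁻⁵) = 5.9632 × 10⁻³ rad s⁻¹ ≈ 5.96 × 10⁻³ rad s⁻¹.

5.96 × 10⁻³ rad s⁻¹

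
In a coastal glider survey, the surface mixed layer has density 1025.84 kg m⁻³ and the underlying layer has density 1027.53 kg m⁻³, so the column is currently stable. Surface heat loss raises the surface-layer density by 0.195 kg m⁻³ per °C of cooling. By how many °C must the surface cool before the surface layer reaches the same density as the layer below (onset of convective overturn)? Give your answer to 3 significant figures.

Density deficit of the surface layer: 1027.53 − 1025.84 = 1.69 kg m⁻³.
Required change = 1.69 / 0.195 = 8.67 °C.

8.67 °C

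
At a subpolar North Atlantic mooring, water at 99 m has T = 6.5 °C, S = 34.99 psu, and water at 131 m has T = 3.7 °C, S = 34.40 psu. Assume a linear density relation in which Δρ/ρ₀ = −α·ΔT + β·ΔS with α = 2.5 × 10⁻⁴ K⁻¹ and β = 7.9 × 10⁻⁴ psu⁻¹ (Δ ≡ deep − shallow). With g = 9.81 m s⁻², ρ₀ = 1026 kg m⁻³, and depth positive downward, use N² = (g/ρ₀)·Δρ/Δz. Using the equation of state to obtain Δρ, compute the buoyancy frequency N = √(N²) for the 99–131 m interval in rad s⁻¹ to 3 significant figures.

8.47 × 10⁻³ rad s⁻¹

ΔT = -2.8 K, ΔS = -0.59 psu (deep − shallow).
Δρ/ρ₀ = −αΔT + βΔS = 7.00 × 10⁻⁴ − 4.661 × 10⁻⁴ = 2.339 × 10⁻⁴, so Δρ ≈ 0.2400 kg m⁻³.
N² = (g/ρ₀)·Δρ/Δz = g·(Δρ/ρ₀)/Δz = 9.81 × 2.339 × 10⁻⁴ / 32 = 7.1705 × 10⁻⁵ s⁻².
N = √(7.1705 × 10⁻⁵) = 8.4679 × 10⁻³ rad s⁻¹ ≈ 8.47 × 10⁻³ rad s⁻¹.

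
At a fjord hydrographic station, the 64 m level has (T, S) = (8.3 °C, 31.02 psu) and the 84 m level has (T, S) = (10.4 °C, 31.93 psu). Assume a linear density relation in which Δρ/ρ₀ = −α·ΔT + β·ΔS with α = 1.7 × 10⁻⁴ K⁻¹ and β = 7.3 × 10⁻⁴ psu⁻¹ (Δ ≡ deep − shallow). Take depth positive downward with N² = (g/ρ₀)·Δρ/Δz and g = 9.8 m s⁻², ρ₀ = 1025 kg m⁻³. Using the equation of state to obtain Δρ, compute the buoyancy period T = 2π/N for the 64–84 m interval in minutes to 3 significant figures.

8.53 min

ΔT = +2.1 K, ΔS = +0.91 psu (deep − shallow).
Δρ/ρ₀ = −αΔT + βΔS = -3.57 × 10⁻⁴ + 6.643 × 10⁻⁴ = 3.073 × 10⁻⁴, so Δρ ≈ 0.3150 kg m⁻³.
N² = (g/ρ₀)·Δρ/Δz = g·(Δρ/ρ₀)/Δz = 9.8 × 3.073 × 10⁻⁴ / 20 = 1.5058 × 10⁻⁴ s⁻².
N = √(1.5058 × 10⁻⁴) = 0.012271 rad s⁻¹ → T = 2π/N = 512.04 s = 8.5340 min ≈ 8.53 min.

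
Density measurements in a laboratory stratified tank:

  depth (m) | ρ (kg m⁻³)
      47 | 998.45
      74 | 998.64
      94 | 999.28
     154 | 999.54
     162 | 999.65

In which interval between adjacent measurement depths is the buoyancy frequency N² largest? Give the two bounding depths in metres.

Compute the density gradient over each adjacent pair:
  47–74 m: Δρ/Δz = 0.19/27 = 7.0 × 10⁻³ kg m⁻⁴
  74–94 m: Δρ/Δz = 0.64/20 = 0.032 kg m⁻⁴
  94–154 m: Δρ/Δz = 0.26/60 = 4.3 × 10⁻³ kg m⁻⁴
  154–162 m: Δρ/Δz = 0.11/8 = 0.014 kg m⁻⁴
The largest gradient is in the 74–94 m interval — the pycnocline.

74–94 m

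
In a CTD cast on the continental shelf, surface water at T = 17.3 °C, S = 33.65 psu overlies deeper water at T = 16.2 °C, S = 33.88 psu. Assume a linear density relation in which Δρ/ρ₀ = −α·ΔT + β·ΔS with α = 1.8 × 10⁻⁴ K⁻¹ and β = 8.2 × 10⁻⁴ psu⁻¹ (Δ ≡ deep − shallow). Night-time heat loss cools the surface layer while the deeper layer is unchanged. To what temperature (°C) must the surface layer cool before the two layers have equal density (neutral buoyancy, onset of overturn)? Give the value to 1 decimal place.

Neutral buoyancy requires Δρ = 0, i.e. −α(T_deep − T_surf′) + β(S_deep − S_surf) = 0.
T_surf′ = T_deep − (β/α)·ΔS = 16.2 − (8.2 × 10⁻⁴/1.8 × 10⁻⁴)·(+0.23) = 15.152 °C.
Cooling required: 17.3 − (15.152) = 2.148 °C.

15.2 °C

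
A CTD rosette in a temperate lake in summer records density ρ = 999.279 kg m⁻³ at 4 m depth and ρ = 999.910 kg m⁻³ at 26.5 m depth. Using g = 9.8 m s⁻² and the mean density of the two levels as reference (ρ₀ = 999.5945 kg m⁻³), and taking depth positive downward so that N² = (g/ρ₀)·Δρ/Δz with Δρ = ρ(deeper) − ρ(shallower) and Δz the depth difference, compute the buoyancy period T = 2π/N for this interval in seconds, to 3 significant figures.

379 s

Δρ = 999.910 − 999.279 = 0.631 kg m⁻³ over Δz = 26.5 − 4 = 22.5 m.
N² = (9.8/999.5945) × (0.631/22.5) = 2.7495 × 10⁻⁴ s⁻².
N = √(2.7495 × 10⁻⁴) = 0.016582 rad s⁻¹, so T = 2π/N = 378.92 s ≈ 379 s.
Since Δρ > 0 the layer is stably stratified.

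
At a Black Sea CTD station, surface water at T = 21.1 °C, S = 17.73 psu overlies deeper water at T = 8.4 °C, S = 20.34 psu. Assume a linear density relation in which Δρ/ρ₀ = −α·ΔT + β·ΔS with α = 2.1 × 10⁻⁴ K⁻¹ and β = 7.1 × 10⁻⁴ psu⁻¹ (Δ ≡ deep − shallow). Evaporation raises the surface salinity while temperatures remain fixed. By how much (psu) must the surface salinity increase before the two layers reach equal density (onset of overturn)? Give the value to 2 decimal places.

6.37 psu

Neutral buoyancy requires −α(T_deep − T_surf) + β(S_deep − S_surf′) = 0.
S_surf′ = S_deep − (α/β)·ΔT = 20.34 − (2.1 × 10⁻⁴/7.1 × 10⁻⁴)·(-12.7) = 24.0963 psu.
Increase required: 24.0963 − 17.73 = 6.3663 psu.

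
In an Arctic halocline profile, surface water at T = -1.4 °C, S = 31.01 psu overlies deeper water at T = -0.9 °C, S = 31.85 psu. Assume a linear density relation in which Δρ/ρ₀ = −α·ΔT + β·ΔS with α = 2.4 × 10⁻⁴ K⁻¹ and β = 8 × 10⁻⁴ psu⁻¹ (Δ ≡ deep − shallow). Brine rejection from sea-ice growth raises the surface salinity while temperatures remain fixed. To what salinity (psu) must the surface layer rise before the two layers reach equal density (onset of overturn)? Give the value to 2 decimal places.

Neutral buoyancy requires −α(T_deep − T_surf) + β(S_deep − S_surf′) = 0.
S_surf′ = S_deep − (α/β)·ΔT = 31.85 − (2.4 × 10⁻⁴/8 × 10⁻⁴)·(+0.5) = 31.7000 psu.
Increase required: 31.7000 − 31.01 = 0.6900 psu.

31.70 psu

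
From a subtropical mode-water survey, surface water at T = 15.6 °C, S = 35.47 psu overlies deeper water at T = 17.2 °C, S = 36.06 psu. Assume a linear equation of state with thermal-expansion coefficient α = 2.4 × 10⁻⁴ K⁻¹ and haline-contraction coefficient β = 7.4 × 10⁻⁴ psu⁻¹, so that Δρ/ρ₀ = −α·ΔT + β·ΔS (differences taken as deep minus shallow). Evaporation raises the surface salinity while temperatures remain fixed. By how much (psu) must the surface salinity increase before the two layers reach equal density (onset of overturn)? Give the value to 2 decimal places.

Neutral buoyancy requires −α(T_deep − T_surf) + β(S_deep − S_surf′) = 0.
S_surf′ = S_deep − (α/β)·ΔT = 36.06 − (2.4 × 10⁻⁴/7.4 × 10⁻⁴)·(+1.6) = 35.5411 psu.
Increase required: 35.5411 − 35.47 = 0.0711 psu.

0.07 psu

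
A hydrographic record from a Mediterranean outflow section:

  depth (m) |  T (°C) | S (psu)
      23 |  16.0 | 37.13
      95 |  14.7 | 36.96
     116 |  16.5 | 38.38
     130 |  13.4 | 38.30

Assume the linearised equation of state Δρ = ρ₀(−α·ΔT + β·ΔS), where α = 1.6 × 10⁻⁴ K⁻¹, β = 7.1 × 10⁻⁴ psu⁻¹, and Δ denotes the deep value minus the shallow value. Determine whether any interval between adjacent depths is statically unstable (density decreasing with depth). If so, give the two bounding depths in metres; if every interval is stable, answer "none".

none

Evaluate Δρ/ρ₀ = −αΔT + βΔS across each adjacent pair:
  23–95 m: −αΔT+βΔS = −(1.6 × 10⁻⁴)(-1.3)+(7.1 × 10⁻⁴)(-0.17) = 8.7 × 10⁻⁵ → stable
  95–116 m: −αΔT+βΔS = −(1.6 × 10⁻⁴)(+1.8)+(7.1 × 10⁻⁴)(+1.42) = 7.2 × 10⁻⁴ → stable
  116–130 m: −αΔT+βΔS = −(1.6 × 10⁻⁴)(-3.1)+(7.1 × 10⁻⁴)(-0.08) = 4.4 × 10⁻⁴ → stable
Every interval has Δρ > 0: the column is stably stratified throughout.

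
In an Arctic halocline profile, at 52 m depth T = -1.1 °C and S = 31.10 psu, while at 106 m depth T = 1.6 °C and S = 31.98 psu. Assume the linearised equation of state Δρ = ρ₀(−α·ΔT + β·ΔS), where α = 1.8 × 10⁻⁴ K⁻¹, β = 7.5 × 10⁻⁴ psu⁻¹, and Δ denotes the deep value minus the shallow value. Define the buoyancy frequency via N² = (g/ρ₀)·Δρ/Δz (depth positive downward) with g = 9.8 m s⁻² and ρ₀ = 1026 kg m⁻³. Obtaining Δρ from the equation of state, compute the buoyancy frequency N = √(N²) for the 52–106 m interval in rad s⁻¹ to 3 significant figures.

5.62 × 10⁻³ rad s⁻¹

ΔT = +2.7 K, ΔS = +0.88 psu (deep − shallow).
Δρ/ρ₀ = −αΔT + βΔS = -4.86 × 10⁻⁴ + 6.60 × 10⁻⁴ = 1.74 × 10⁻⁴, so Δρ ≈ 0.1785 kg m⁻³.
N² = (g/ρ₀)·Δρ/Δz = g·(Δρ/ρ₀)/Δz = 9.8 × 1.74 × 10⁻⁴ / 54 = 3.1578 × 10⁻⁵ s⁻².
N = √(3.1578 × 10⁻⁵) = 5.6194 × 10⁻³ rad s⁻¹ ≈ 5.62 × 10⁻³ rad s⁻¹.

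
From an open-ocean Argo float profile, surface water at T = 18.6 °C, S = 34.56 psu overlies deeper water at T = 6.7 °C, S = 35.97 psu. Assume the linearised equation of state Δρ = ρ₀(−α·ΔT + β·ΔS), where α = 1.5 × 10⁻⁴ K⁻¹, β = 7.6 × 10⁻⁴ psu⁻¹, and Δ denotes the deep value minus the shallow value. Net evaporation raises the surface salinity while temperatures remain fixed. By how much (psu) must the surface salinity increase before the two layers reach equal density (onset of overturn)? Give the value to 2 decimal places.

Neutral buoyancy requires −α(T_deep − T_surf) + β(S_deep − S_surf′) = 0.
S_surf′ = S_deep − (α/β)·ΔT = 35.97 − (1.5 × 10⁻⁴/7.6 × 10⁻⁴)·(-11.9) = 38.3187 psu.
Increase required: 38.3187 − 34.56 = 3.7587 psu.

3.76 psu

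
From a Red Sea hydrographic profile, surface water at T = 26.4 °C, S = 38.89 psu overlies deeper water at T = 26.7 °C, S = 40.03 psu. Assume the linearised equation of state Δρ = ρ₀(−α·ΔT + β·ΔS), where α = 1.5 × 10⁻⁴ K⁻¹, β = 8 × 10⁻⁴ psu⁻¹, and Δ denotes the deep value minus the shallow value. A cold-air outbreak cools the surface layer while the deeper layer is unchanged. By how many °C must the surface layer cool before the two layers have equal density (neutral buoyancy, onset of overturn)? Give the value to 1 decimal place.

5.8 °C

Neutral buoyancy requires Δρ = 0, i.e. −α(T_deep − T_surf′) + β(S_deep − S_surf) = 0.
T_surf′ = T_deep − (β/α)·ΔS = 26.7 − (8 × 10⁻⁴/1.5 × 10⁻⁴)·(+1.14) = 20.620 °C.
Cooling required: 26.4 − (20.620) = 5.780 °C.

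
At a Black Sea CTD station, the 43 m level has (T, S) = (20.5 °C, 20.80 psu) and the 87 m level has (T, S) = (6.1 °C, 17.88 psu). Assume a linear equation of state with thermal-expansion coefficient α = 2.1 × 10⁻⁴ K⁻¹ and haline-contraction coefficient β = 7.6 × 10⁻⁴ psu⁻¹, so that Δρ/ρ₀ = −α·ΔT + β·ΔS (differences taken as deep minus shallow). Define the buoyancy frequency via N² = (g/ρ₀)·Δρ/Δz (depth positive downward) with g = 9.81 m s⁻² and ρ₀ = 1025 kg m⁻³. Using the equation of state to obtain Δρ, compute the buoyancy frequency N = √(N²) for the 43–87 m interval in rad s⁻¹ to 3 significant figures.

ΔT = -14.4 K, ΔS = -2.92 psu (deep − shallow).
Δρ/ρ₀ = −αΔT + βΔS = 3.024 × 10⁻³ − 2.2192 × 10⁻³ = 8.048 × 10⁻⁴, so Δρ ≈ 0.8249 kg m⁻³.
N² = (g/ρ₀)·Δρ/Δz = g·(Δρ/ρ₀)/Δz = 9.81 × 8.048 × 10⁻⁴ / 44 = 1.7943 × 10⁻⁴ s⁻².
N = √(1.7943 × 10⁻⁴) = 0.013395 rad s⁻¹ ≈ 0.0134 rad s⁻¹.

0.0134 rad s⁻¹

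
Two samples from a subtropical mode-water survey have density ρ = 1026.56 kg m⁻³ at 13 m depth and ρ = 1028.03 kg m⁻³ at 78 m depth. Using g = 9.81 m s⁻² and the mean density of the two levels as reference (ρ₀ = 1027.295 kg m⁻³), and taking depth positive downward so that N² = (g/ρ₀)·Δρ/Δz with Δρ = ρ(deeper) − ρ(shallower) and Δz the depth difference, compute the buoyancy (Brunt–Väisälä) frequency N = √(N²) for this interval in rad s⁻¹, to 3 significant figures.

0.0147 rad s⁻¹

Δρ = 1028.03 − 1026.56 = 1.47 kg m⁻³ over Δz = 78 − 13 = 65 m.
N² = (9.81/1027.295) × (1.47/65) = 2.1596 × 10⁻⁴ s⁻².
N = √(2.1596 × 10⁻⁴) = 0.014696 rad s⁻¹ ≈ 0.0147 rad s⁻¹.
N² > 0, so the interval is statically stable.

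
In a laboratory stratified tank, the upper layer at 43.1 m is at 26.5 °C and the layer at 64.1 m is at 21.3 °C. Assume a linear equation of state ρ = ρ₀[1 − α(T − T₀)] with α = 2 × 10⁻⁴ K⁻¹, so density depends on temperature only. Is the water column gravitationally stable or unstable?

ΔT = 21.3 − 26.5 = -5.2 K, so Δρ/ρ₀ = −αΔT = 1.04 × 10⁻³.
Δρ/ρ₀ > 0, so Δρ > 0: deeper water is denser → statically stable.

stable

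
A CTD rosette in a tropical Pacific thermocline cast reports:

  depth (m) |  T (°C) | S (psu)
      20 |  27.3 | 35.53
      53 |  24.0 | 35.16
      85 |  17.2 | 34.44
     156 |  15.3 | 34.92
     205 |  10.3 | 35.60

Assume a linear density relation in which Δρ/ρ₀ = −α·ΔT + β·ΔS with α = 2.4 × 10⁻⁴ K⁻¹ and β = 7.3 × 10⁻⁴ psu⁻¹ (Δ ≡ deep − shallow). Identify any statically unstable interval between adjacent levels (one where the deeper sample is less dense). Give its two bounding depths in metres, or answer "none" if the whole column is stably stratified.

none

Evaluate Δρ/ρ₀ = −αΔT + βΔS across each adjacent pair:
  20–53 m: −αΔT+βΔS = −(2.4 × 10⁻⁴)(-3.3)+(7.3 × 10⁻⁴)(-0.37) = 5.2 × 10⁻⁴ → stable
  53–85 m: −αΔT+βΔS = −(2.4 × 10⁻⁴)(-6.8)+(7.3 × 10⁻⁴)(-0.72) = 1.1 × 10⁻³ → stable
  85–156 m: −αΔT+βΔS = −(2.4 × 10⁻⁴)(-1.9)+(7.3 × 10⁻⁴)(+0.48) = 8.1 × 10⁻⁴ → stable
  156–205 m: −αΔT+βΔS = −(2.4 × 10⁻⁴)(-5.0)+(7.3 × 10⁻⁴)(+0.68) = 1.7 × 10⁻³ → stable
Every interval has Δρ > 0: the column is stably stratified throughout.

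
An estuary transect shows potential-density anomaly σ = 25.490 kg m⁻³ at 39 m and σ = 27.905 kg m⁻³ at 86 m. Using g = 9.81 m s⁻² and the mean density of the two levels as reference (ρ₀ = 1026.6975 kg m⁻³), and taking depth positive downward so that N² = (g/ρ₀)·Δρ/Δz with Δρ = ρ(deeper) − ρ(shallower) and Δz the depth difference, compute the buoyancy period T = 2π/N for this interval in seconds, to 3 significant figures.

Δρ = 1027.905 − 1025.490 = 2.415 kg m⁻³ over Δz = 86 − 39 = 47 m.
N² = (9.81/1026.6975) × (2.415/47) = 4.9096 × 10⁻⁴ s⁻².
N = √(4.9096 × 10⁻⁴) = 0.022158 rad s⁻¹, so T = 2π/N = 283.56 s ≈ 284 s.

284 s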